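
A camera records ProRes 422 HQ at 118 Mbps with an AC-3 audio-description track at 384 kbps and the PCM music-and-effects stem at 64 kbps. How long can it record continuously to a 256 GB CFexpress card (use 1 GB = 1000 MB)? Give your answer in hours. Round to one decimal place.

Audio total: 384 + 64 = 448 kbps = 0.448 Mbps.
Total bitrate: 118 + 0.448 = 118.448 Mbps.
Capacity: 256 GB = 2,048,000 Mb.
Recording time: 2,048,000 / 118.448 = 17,290 s ≈ 4.80 hours.

4.8 hours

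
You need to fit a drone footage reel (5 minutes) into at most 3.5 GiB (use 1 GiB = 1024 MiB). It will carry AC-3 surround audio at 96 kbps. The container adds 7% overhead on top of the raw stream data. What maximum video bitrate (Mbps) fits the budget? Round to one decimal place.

93.6 Mbps

Budget: 3.5 GiB = 30064.8 Mb.
Stream payload after overhead: 30064.8 / 1.07 = 28097.9 Mb.
5 min = 300 s
Total bitrate budget: 28097.9 Mb / 300 s = 93.660 Mbps.
Audio: 96 kbps = 0.096 Mbps.
Video: 93.660 − 0.096 = 93.564 Mbps.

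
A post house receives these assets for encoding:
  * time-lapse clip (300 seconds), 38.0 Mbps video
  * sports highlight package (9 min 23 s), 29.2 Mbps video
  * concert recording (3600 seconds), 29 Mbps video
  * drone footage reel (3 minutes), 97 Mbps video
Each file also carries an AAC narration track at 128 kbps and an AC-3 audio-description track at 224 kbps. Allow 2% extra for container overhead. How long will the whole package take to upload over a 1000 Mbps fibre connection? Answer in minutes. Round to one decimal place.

2.6 minutes

Audio total: 128 + 224 = 352 kbps = 0.352 Mbps.
time-lapse clip: 38.352 Mbps × 300 s × 1.02 = 11735.7 Mb
sports highlight package: 29.552 Mbps × 563 s × 1.02 = 16970.5 Mb
concert recording: 29.352 Mbps × 3600 s × 1.02 = 107780.5 Mb
drone footage reel: 97.352 Mbps × 180 s × 1.02 = 17873.8 Mb
Total: 154360.6 Mb = 19295.1 MB.
At 1000 Mbps: 154360.6 / 1000 = 154 s ≈ 2.57 minutes.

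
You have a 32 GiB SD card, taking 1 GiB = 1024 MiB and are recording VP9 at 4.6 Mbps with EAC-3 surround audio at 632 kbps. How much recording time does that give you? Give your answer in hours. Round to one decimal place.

14.6 hours

Audio: 632 kbps = 0.632 Mbps.
Total bitrate: 4.6 + 0.632 = 5.232 Mbps.
Capacity: 32 GiB = 274,878 Mb.
Recording time: 274,878 / 5.232 = 52,538 s ≈ 14.6 hours.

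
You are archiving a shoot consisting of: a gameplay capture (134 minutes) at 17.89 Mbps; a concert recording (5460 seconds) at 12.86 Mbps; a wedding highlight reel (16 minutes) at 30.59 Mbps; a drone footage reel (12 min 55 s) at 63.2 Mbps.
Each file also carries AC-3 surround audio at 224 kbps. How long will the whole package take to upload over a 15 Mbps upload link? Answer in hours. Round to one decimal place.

5.5 hours

Audio: 224 kbps = 0.224 Mbps.
gameplay capture: 18.114 Mbps × 8040 s = 145636.6 Mb
concert recording: 13.084 Mbps × 5460 s = 71438.6 Mb
wedding highlight reel: 30.814 Mbps × 960 s = 29581.4 Mb
drone footage reel: 63.424 Mbps × 775 s = 49153.6 Mb
Total: 295810.2 Mb = 36976.3 MB.
At 15 Mbps: 295810.2 / 15 = 19721 s ≈ 5.48 hours.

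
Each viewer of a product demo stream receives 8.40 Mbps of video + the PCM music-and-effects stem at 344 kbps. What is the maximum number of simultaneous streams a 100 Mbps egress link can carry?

11

Audio: 344 kbps = 0.344 Mbps.
Per-viewer media rate: 8.744 Mbps.
100 Mbps = 100.0 Mbps; 100.0 / 8.744 = 11.44 → 11 viewers.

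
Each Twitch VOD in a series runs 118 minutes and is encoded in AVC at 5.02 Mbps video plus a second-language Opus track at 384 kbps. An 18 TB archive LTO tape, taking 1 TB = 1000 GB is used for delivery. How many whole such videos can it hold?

3763

118 min = 7080 s
Audio: 384 kbps = 0.384 Mbps.
Total bitrate: 5.404 Mbps.
Per item: 5.404 Mbps × 7080 s = 38,260 Mb = 4,783 MB.
Capacity: 18 TB = 144,000,000 Mb; 3763.69 items → 3763 complete.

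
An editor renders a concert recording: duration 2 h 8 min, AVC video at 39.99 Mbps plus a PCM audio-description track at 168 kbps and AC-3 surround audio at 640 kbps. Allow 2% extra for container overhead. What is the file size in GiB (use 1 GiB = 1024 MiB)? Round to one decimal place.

37.2 GiB

2 h 8 min = 128 min = 7680 s
Audio total: 168 + 640 = 808 kbps = 0.808 Mbps.
Total bitrate: 39.99 + 0.808 = 40.798 Mbps.
Stream data: 40.798 Mbps × 7680 s = 313328.6 Mb.
With 2% container overhead: ×1.02.
319,595 Mb = 39,949,401,600 bytes ÷ 1,073,741,824 = 37.21 GiB.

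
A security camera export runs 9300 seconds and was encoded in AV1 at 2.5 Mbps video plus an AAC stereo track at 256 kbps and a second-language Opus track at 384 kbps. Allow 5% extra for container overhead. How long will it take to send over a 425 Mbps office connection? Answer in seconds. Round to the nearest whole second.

Audio total: 256 + 384 = 640 kbps = 0.640 Mbps.
Total bitrate: 3.140 Mbps.
File: 3.140 Mbps × 9300 s = 29202.0 Mb.
With 5% container overhead: ×1.05. → 30662.1 Mb.
At 425 Mbps: 30662.1 / 425 = 72.1 s ≈ 72.1 seconds.

72 seconds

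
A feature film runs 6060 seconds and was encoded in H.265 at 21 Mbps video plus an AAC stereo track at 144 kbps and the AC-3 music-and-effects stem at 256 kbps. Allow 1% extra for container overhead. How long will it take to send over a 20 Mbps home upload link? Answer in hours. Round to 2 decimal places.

1.82 hours

Audio total: 144 + 256 = 400 kbps = 0.400 Mbps.
Total bitrate: 21.400 Mbps.
File: 21.400 Mbps × 6060 s = 129684.0 Mb.
With 1% container overhead: ×1.01. → 130980.8 Mb.
At 20 Mbps: 130980.8 / 20 = 6549.0 s ≈ 1.82 hours.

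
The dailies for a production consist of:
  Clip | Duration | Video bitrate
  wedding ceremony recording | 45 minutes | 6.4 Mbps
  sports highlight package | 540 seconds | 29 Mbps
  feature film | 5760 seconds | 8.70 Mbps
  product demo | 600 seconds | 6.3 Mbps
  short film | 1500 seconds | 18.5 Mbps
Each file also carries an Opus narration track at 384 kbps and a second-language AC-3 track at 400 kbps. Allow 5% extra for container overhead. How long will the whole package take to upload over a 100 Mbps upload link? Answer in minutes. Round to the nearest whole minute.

22 minutes

Audio total: 384 + 400 = 784 kbps = 0.784 Mbps.
wedding ceremony recording: 7.184 Mbps × 2700 s × 1.05 = 20366.6 Mb
sports highlight package: 29.784 Mbps × 540 s × 1.05 = 16887.5 Mb
feature film: 9.484 Mbps × 5760 s × 1.05 = 57359.2 Mb
product demo: 7.084 Mbps × 600 s × 1.05 = 4462.9 Mb
short film: 19.284 Mbps × 1500 s × 1.05 = 30372.3 Mb
Total: 129448.6 Mb = 16181.1 MB.
At 100 Mbps: 129448.6 / 100 = 1294 s ≈ 21.6 minutes.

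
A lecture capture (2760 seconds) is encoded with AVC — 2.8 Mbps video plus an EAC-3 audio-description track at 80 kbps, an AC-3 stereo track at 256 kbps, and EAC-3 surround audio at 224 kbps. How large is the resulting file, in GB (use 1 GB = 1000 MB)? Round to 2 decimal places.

1.16 GB

Audio total: 80 + 256 + 224 = 560 kbps = 0.560 Mbps.
Total bitrate: 2.8 + 0.560 = 3.360 Mbps.
Stream data: 3.360 Mbps × 2760 s = 9273.6 Mb.
9,274 Mb ÷ 8 = 1,159 MB → 1.159 GB.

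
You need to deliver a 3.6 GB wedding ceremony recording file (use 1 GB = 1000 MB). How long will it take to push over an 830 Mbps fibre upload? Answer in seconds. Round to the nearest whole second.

35 seconds

File: 3.6 GB = 28800.0 Mb.
At 830 Mbps: 28800.0 / 830 = 34.7 s ≈ 34.7 seconds.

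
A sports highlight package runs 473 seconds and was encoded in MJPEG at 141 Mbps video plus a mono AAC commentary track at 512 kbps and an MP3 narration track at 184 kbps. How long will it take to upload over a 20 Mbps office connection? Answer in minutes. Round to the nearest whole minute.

Audio total: 512 + 184 = 696 kbps = 0.696 Mbps.
Total bitrate: 141.696 Mbps.
File: 141.696 Mbps × 473 s = 67022.2 Mb.
At 20 Mbps: 67022.2 / 20 = 3351.1 s ≈ 55.9 minutes.

56 minutes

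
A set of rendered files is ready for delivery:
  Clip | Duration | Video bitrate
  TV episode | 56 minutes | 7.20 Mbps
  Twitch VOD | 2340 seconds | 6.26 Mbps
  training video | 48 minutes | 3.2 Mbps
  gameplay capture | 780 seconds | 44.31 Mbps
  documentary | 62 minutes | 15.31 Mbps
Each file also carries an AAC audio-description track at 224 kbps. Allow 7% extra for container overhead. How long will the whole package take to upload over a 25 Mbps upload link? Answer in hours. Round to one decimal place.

1.7 hours

Audio: 224 kbps = 0.224 Mbps.
TV episode: 7.424 Mbps × 3360 s × 1.07 = 26690.8 Mb
Twitch VOD: 6.484 Mbps × 2340 s × 1.07 = 16234.6 Mb
training video: 3.424 Mbps × 2880 s × 1.07 = 10551.4 Mb
gameplay capture: 44.534 Mbps × 780 s × 1.07 = 37168.1 Mb
documentary: 15.534 Mbps × 3720 s × 1.07 = 61831.5 Mb
Total: 152476.4 Mb = 19059.6 MB.
At 25 Mbps: 152476.4 / 25 = 6099 s ≈ 1.69 hours.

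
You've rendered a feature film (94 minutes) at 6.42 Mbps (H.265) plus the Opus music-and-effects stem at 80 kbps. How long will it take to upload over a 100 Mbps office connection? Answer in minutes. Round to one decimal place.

94 min = 5640 s
Audio: 80 kbps = 0.080 Mbps.
Total bitrate: 6.500 Mbps.
File: 6.500 Mbps × 5640 s = 36660.0 Mb.
At 100 Mbps: 36660.0 / 100 = 366.6 s ≈ 6.11 minutes.

6.1 minutes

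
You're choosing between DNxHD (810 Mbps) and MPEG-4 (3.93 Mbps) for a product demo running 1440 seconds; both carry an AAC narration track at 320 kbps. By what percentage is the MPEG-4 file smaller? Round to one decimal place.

99.5%

Audio: 320 kbps = 0.320 Mbps.
DNxHD: 810.320 Mbps × 1440 s = 1166860.8 Mb = 145.858 GB.
MPEG-4: 4.250 Mbps × 1440 s = 6120.0 Mb = 0.765 GB.
Reduction: (1 − 0.765/145.858) × 100 = 99.48%.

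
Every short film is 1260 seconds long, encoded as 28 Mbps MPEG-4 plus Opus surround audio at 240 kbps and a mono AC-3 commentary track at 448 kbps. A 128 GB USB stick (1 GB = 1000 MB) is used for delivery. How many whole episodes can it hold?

28

Audio total: 240 + 448 = 688 kbps = 0.688 Mbps.
Total bitrate: 28.688 Mbps.
Per item: 28.688 Mbps × 1260 s = 36,147 Mb = 4,518 MB.
Capacity: 128 GB = 1,024,000 Mb; 28.33 items → 28 complete.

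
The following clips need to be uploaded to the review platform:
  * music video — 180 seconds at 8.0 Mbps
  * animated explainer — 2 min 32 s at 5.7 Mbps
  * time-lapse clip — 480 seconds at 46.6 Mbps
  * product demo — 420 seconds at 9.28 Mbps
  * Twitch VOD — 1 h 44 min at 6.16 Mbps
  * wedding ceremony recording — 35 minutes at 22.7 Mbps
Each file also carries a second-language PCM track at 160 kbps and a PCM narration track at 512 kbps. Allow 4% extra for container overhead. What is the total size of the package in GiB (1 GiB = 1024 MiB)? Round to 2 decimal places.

Audio total: 160 + 512 = 672 kbps = 0.672 Mbps.
music video: 8.672 Mbps × 180 s × 1.04 = 1623.4 Mb
animated explainer: 6.372 Mbps × 152 s × 1.04 = 1007.3 Mb
time-lapse clip: 47.272 Mbps × 480 s × 1.04 = 23598.2 Mb
product demo: 9.952 Mbps × 420 s × 1.04 = 4347.0 Mb
Twitch VOD: 6.832 Mbps × 6240 s × 1.04 = 44336.9 Mb
wedding ceremony recording: 23.372 Mbps × 2100 s × 1.04 = 51044.4 Mb
Total: 125957.3 Mb = 15744.7 MB.
= 14.66 GiB.

14.66 GiB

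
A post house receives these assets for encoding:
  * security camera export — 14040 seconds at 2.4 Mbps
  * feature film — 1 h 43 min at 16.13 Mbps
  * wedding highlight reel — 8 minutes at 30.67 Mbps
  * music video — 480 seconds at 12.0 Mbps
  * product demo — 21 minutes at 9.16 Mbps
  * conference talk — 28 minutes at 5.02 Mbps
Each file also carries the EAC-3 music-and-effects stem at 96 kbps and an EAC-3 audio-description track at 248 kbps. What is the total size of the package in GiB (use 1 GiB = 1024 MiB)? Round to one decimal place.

Audio total: 96 + 248 = 344 kbps = 0.344 Mbps.
security camera export: 2.744 Mbps × 14040 s = 38525.8 Mb
feature film: 16.474 Mbps × 6180 s = 101809.3 Mb
wedding highlight reel: 31.014 Mbps × 480 s = 14886.7 Mb
music video: 12.344 Mbps × 480 s = 5925.1 Mb
product demo: 9.504 Mbps × 1260 s = 11975.0 Mb
conference talk: 5.364 Mbps × 1680 s = 9011.5 Mb
Total: 182133.5 Mb = 22766.7 MB.
= 21.20 GiB.

21.2 GiB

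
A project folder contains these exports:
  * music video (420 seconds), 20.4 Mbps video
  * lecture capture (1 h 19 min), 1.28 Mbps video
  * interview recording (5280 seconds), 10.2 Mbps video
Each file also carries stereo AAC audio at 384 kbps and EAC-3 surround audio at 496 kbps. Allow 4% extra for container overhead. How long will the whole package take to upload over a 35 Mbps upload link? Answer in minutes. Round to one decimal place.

38.5 minutes

Audio total: 384 + 496 = 880 kbps = 0.880 Mbps.
music video: 21.280 Mbps × 420 s × 1.04 = 9295.1 Mb
lecture capture: 2.160 Mbps × 4740 s × 1.04 = 10647.9 Mb
interview recording: 11.080 Mbps × 5280 s × 1.04 = 60842.5 Mb
Total: 80785.5 Mb = 10098.2 MB.
At 35 Mbps: 80785.5 / 35 = 2308 s ≈ 38.5 minutes.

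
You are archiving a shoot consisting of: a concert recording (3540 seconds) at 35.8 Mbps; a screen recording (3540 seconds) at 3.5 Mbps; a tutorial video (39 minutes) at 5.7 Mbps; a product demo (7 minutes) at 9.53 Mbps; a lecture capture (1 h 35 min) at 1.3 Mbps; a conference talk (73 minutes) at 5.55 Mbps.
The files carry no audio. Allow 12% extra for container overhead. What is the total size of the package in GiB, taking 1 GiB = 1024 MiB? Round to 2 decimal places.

concert recording: 35.800 Mbps × 3540 s × 1.12 = 141939.8 Mb
screen recording: 3.500 Mbps × 3540 s × 1.12 = 13876.8 Mb
tutorial video: 5.700 Mbps × 2340 s × 1.12 = 14938.6 Mb
product demo: 9.530 Mbps × 420 s × 1.12 = 4482.9 Mb
lecture capture: 1.300 Mbps × 5700 s × 1.12 = 8299.2 Mb
conference talk: 5.550 Mbps × 4380 s × 1.12 = 27226.1 Mb
Total: 210763.4 Mb = 26345.4 MB.
= 24.54 GiB.

24.54 GiB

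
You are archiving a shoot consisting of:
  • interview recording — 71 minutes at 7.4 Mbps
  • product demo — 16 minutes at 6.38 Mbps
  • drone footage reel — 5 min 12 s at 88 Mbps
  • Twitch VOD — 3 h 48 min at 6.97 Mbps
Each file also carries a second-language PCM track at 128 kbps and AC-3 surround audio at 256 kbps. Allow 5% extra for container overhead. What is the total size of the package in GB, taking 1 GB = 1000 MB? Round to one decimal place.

22.0 GB

Audio total: 128 + 256 = 384 kbps = 0.384 Mbps.
interview recording: 7.784 Mbps × 4260 s × 1.05 = 34817.8 Mb
product demo: 6.764 Mbps × 960 s × 1.05 = 6818.1 Mb
drone footage reel: 88.384 Mbps × 312 s × 1.05 = 28954.6 Mb
Twitch VOD: 7.354 Mbps × 13680 s × 1.05 = 105632.9 Mb
Total: 176223.4 Mb = 22027.9 MB.
= 22.03 GB.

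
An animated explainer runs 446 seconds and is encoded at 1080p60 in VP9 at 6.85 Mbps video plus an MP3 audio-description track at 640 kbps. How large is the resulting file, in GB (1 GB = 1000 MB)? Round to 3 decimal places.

0.418 GB

Audio: 640 kbps = 0.640 Mbps.
Total bitrate: 6.85 + 0.640 = 7.490 Mbps.
Stream data: 7.490 Mbps × 446 s = 3340.5 Mb.
3,341 Mb ÷ 8 = 417.6 MB → 0.4176 GB.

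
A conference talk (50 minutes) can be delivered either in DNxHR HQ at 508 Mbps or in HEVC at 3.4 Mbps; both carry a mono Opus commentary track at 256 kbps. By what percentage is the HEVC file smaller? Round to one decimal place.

99.3%

50 min = 3000 s
Audio: 256 kbps = 0.256 Mbps.
DNxHR HQ: 508.256 Mbps × 3000 s = 1524768.0 Mb = 190.596 GB.
HEVC: 3.656 Mbps × 3000 s = 10968.0 Mb = 1.371 GB.
Reduction: (1 − 1.371/190.596) × 100 = 99.28%.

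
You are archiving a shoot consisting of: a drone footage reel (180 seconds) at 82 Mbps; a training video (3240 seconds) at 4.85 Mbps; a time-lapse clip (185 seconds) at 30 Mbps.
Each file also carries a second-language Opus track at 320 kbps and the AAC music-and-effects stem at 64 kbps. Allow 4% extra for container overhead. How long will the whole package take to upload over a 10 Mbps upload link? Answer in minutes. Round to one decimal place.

64.8 minutes

Audio total: 320 + 64 = 384 kbps = 0.384 Mbps.
drone footage reel: 82.384 Mbps × 180 s × 1.04 = 15422.3 Mb
training video: 5.234 Mbps × 3240 s × 1.04 = 17636.5 Mb
time-lapse clip: 30.384 Mbps × 185 s × 1.04 = 5845.9 Mb
Total: 38904.7 Mb = 4863.1 MB.
At 10 Mbps: 38904.7 / 10 = 3890 s ≈ 64.8 minutes.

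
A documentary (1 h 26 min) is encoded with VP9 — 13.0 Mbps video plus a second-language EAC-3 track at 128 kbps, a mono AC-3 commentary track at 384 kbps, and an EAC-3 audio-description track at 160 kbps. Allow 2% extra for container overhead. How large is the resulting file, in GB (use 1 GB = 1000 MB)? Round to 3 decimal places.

8.995 GB

1 h 26 min = 86 min = 5160 s
Audio total: 128 + 384 + 160 = 672 kbps = 0.672 Mbps.
Total bitrate: 13.0 + 0.672 = 13.672 Mbps.
Stream data: 13.672 Mbps × 5160 s = 70547.5 Mb.
With 2% container overhead: ×1.02.
71,958 Mb ÷ 8 = 8,995 MB → 8.995 GB.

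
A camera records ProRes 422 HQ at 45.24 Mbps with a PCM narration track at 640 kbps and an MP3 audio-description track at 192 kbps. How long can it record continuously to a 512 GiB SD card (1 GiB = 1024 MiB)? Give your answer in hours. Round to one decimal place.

Audio total: 640 + 192 = 832 kbps = 0.832 Mbps.
Total bitrate: 45.24 + 0.832 = 46.072 Mbps.
Capacity: 512 GiB = 4,398,047 Mb.
Recording time: 4,398,047 / 46.072 = 95,460 s ≈ 26.5 hours.

26.5 hours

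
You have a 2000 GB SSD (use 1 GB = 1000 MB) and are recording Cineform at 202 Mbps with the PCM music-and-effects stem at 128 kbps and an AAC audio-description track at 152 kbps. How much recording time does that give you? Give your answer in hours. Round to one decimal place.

22.0 hours

Audio total: 128 + 152 = 280 kbps = 0.280 Mbps.
Total bitrate: 202 + 0.280 = 202.280 Mbps.
Capacity: 2000 GB = 16,000,000 Mb.
Recording time: 16,000,000 / 202.280 = 79,098 s ≈ 22.0 hours.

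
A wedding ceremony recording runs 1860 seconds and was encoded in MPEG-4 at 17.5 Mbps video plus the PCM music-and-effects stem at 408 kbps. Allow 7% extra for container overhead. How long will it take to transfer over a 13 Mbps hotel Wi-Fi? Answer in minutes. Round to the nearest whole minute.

Audio: 408 kbps = 0.408 Mbps.
Total bitrate: 17.908 Mbps.
File: 17.908 Mbps × 1860 s = 33308.9 Mb.
With 7% container overhead: ×1.07. → 35640.5 Mb.
At 13 Mbps: 35640.5 / 13 = 2741.6 s ≈ 45.7 minutes.

46 minutes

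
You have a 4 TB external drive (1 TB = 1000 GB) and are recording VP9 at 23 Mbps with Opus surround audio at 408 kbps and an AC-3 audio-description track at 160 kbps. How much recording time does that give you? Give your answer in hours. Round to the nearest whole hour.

377 hours

Audio total: 408 + 160 = 568 kbps = 0.568 Mbps.
Total bitrate: 23 + 0.568 = 23.568 Mbps.
Capacity: 4 TB = 32,000,000 Mb.
Recording time: 32,000,000 / 23.568 = 1,357,773 s ≈ 377 hours.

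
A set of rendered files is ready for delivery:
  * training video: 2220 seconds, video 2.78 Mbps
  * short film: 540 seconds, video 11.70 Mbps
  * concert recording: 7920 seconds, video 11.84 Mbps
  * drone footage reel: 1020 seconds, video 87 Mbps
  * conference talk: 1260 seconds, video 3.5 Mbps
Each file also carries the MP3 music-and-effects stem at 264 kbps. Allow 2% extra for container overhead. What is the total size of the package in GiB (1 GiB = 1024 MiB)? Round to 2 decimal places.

24.09 GiB

Audio: 264 kbps = 0.264 Mbps.
training video: 3.044 Mbps × 2220 s × 1.02 = 6892.8 Mb
short film: 11.964 Mbps × 540 s × 1.02 = 6589.8 Mb
concert recording: 12.104 Mbps × 7920 s × 1.02 = 97781.0 Mb
drone footage reel: 87.264 Mbps × 1020 s × 1.02 = 90789.5 Mb
conference talk: 3.764 Mbps × 1260 s × 1.02 = 4837.5 Mb
Total: 206890.5 Mb = 25861.3 MB.
= 24.09 GiB.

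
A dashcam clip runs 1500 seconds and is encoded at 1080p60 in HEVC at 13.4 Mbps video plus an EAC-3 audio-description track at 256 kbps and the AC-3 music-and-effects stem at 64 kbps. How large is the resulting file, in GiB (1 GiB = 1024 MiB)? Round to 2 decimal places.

Audio total: 256 + 64 = 320 kbps = 0.320 Mbps.
Total bitrate: 13.4 + 0.320 = 13.720 Mbps.
Stream data: 13.720 Mbps × 1500 s = 20580.0 Mb.
20,580 Mb = 2,572,500,000 bytes ÷ 1,073,741,824 = 2.396 GiB.

2.40 GiB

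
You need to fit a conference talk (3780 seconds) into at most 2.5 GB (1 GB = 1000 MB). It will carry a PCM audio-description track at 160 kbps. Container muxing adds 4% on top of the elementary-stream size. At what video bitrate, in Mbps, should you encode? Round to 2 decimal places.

4.93 Mbps

Budget: 2.5 GB = 20000.0 Mb.
Stream payload after overhead: 20000.0 / 1.04 = 19230.8 Mb.
Total bitrate budget: 19230.8 Mb / 3780 s = 5.088 Mbps.
Audio: 160 kbps = 0.160 Mbps.
Video: 5.088 − 0.160 = 4.928 Mbps.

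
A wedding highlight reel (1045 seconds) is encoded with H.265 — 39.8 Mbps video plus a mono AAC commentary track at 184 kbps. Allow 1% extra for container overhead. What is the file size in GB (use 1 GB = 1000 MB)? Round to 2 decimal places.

5.28 GB

Audio: 184 kbps = 0.184 Mbps.
Total bitrate: 39.8 + 0.184 = 39.984 Mbps.
Stream data: 39.984 Mbps × 1045 s = 41783.3 Mb.
With 1% container overhead: ×1.01.
42,201 Mb ÷ 8 = 5,275 MB → 5.275 GB.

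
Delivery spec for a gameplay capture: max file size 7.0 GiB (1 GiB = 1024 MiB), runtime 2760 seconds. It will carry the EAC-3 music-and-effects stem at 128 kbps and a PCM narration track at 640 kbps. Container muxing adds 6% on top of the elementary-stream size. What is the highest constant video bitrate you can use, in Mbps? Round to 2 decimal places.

Budget: 7.0 GiB = 60129.5 Mb.
Stream payload after overhead: 60129.5 / 1.06 = 56726.0 Mb.
Total bitrate budget: 56726.0 Mb / 2760 s = 20.553 Mbps.
Audio total: 128 + 640 = 768 kbps = 0.768 Mbps.
Video: 20.553 − 0.768 = 19.785 Mbps.

19.78 Mbps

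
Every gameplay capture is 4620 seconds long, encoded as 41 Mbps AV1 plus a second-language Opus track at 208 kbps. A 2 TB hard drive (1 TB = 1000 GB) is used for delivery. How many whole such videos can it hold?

Audio: 208 kbps = 0.208 Mbps.
Total bitrate: 41.208 Mbps.
Per item: 41.208 Mbps × 4620 s = 190,381 Mb = 23,798 MB.
Capacity: 2 TB = 16,000,000 Mb; 84.04 items → 84 complete.

84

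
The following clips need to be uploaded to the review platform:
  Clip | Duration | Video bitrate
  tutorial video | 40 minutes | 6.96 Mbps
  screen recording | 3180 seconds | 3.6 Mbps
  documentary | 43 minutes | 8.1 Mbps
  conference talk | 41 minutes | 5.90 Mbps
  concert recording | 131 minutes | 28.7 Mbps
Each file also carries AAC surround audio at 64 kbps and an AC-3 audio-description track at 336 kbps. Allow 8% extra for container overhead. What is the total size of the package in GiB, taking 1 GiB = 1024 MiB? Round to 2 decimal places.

37.28 GiB

Audio total: 64 + 336 = 400 kbps = 0.400 Mbps.
tutorial video: 7.360 Mbps × 2400 s × 1.08 = 19077.1 Mb
screen recording: 4.000 Mbps × 3180 s × 1.08 = 13737.6 Mb
documentary: 8.500 Mbps × 2580 s × 1.08 = 23684.4 Mb
conference talk: 6.300 Mbps × 2460 s × 1.08 = 16737.8 Mb
concert recording: 29.100 Mbps × 7860 s × 1.08 = 247024.1 Mb
Total: 320261.0 Mb = 40032.6 MB.
= 37.28 GiB.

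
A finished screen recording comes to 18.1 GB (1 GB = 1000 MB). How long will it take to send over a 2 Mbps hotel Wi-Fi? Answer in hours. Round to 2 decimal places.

File: 18.1 GB = 144800.0 Mb.
At 2 Mbps: 144800.0 / 2 = 72400.0 s ≈ 20.1 hours.

20.11 hours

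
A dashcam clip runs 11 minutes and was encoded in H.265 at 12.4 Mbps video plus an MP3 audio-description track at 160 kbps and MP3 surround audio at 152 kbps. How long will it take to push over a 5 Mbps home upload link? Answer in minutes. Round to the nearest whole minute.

11 min = 660 s
Audio total: 160 + 152 = 312 kbps = 0.312 Mbps.
Total bitrate: 12.712 Mbps.
File: 12.712 Mbps × 660 s = 8389.9 Mb.
At 5 Mbps: 8389.9 / 5 = 1678.0 s ≈ 28 minutes.

28 minutes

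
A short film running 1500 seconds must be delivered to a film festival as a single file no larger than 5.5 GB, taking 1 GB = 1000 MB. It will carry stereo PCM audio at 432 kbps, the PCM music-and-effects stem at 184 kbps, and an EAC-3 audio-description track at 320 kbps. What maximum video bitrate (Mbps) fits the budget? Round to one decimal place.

28.4 Mbps

Budget: 5.5 GB = 44000.0 Mb.
Total bitrate budget: 44000.0 Mb / 1500 s = 29.333 Mbps.
Audio total: 432 + 184 + 320 = 936 kbps = 0.936 Mbps.
Video: 29.333 − 0.936 = 28.397 Mbps.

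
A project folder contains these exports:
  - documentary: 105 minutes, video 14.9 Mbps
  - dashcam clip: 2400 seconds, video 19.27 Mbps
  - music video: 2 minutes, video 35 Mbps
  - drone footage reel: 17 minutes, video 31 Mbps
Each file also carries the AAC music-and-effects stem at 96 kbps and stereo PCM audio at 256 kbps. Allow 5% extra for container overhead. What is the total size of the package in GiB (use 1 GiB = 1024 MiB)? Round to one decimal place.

21.9 GiB

Audio total: 96 + 256 = 352 kbps = 0.352 Mbps.
documentary: 15.252 Mbps × 6300 s × 1.05 = 100892.0 Mb
dashcam clip: 19.622 Mbps × 2400 s × 1.05 = 49447.4 Mb
music video: 35.352 Mbps × 120 s × 1.05 = 4454.4 Mb
drone footage reel: 31.352 Mbps × 1020 s × 1.05 = 33578.0 Mb
Total: 188371.8 Mb = 23546.5 MB.
= 21.93 GiB.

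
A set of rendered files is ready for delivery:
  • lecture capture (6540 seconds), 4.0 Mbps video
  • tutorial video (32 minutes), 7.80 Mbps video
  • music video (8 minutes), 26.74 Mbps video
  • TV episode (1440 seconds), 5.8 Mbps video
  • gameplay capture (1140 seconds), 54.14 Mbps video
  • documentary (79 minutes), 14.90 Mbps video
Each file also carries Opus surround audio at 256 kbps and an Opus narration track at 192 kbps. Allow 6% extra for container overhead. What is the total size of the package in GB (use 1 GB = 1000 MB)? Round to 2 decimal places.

26.76 GB

Audio total: 256 + 192 = 448 kbps = 0.448 Mbps.
lecture capture: 4.448 Mbps × 6540 s × 1.06 = 30835.3 Mb
tutorial video: 8.248 Mbps × 1920 s × 1.06 = 16786.3 Mb
music video: 27.188 Mbps × 480 s × 1.06 = 13833.3 Mb
TV episode: 6.248 Mbps × 1440 s × 1.06 = 9536.9 Mb
gameplay capture: 54.588 Mbps × 1140 s × 1.06 = 65964.1 Mb
documentary: 15.348 Mbps × 4740 s × 1.06 = 77114.5 Mb
Total: 214070.5 Mb = 26758.8 MB.
= 26.76 GB.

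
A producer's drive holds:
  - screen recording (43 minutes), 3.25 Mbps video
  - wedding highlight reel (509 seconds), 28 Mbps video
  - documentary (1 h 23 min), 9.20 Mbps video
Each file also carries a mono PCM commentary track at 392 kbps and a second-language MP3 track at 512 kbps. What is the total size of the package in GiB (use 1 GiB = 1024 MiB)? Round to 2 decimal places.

8.82 GiB

Audio total: 392 + 512 = 904 kbps = 0.904 Mbps.
screen recording: 4.154 Mbps × 2580 s = 10717.3 Mb
wedding highlight reel: 28.904 Mbps × 509 s = 14712.1 Mb
documentary: 10.104 Mbps × 4980 s = 50317.9 Mb
Total: 75747.4 Mb = 9468.4 MB.
= 8.818 GiB.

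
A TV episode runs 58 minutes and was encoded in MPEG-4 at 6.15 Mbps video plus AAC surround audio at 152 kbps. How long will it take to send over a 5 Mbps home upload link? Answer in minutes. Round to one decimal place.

58 min = 3480 s
Audio: 152 kbps = 0.152 Mbps.
Total bitrate: 6.302 Mbps.
File: 6.302 Mbps × 3480 s = 21931.0 Mb.
At 5 Mbps: 21931.0 / 5 = 4386.2 s ≈ 73.1 minutes.

73.1 minutes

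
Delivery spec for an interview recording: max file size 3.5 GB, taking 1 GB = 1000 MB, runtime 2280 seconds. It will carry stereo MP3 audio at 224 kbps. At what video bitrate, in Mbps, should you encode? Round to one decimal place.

12.1 Mbps

Budget: 3.5 GB = 28000.0 Mb.
Total bitrate budget: 28000.0 Mb / 2280 s = 12.281 Mbps.
Audio: 224 kbps = 0.224 Mbps.
Video: 12.281 − 0.224 = 12.057 Mbps.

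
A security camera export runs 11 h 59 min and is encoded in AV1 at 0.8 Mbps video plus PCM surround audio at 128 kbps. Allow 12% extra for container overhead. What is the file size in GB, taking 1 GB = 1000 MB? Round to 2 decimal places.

5.60 GB

11 h 59 min = 719 min = 43140 s
Audio: 128 kbps = 0.128 Mbps.
Total bitrate: 0.8 + 0.128 = 0.928 Mbps.
Stream data: 0.928 Mbps × 43140 s = 40033.9 Mb.
With 12% container overhead: ×1.12.
44,838 Mb ÷ 8 = 5,605 MB → 5.605 GB.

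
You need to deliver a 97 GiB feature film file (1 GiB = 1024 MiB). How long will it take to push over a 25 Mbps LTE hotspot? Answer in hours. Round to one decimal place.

9.3 hours

File: 97 GiB = 833223.7 Mb.
At 25 Mbps: 833223.7 / 25 = 33328.9 s ≈ 9.26 hours.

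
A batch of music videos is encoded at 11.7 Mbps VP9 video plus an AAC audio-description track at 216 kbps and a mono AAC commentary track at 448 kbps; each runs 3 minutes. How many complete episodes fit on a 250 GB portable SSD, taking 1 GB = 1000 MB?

3 min = 180 s
Audio total: 216 + 448 = 664 kbps = 0.664 Mbps.
Total bitrate: 12.364 Mbps.
Per item: 12.364 Mbps × 180 s = 2,226 Mb = 278.2 MB.
Capacity: 250 GB = 2,000,000 Mb; 898.67 items → 898 complete.

898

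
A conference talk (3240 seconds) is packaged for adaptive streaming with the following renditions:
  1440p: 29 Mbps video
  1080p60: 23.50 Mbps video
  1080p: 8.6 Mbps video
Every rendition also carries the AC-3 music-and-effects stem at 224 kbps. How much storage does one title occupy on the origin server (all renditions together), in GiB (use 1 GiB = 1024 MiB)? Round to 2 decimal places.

23.30 GiB

Audio: 224 kbps = 0.224 Mbps.
Sum of rendition bitrates: (29+0.224) + (23.50+0.224) + (8.6+0.224) = 61.772 Mbps.
× 3240 s = 200,141 Mb = 25,018 MB = 23.30 GiB.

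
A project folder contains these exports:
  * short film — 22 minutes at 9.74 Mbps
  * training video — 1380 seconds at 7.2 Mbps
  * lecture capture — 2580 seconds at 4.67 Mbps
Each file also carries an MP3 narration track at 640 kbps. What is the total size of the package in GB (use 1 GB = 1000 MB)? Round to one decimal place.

4.8 GB

Audio: 640 kbps = 0.640 Mbps.
short film: 10.380 Mbps × 1320 s = 13701.6 Mb
training video: 7.840 Mbps × 1380 s = 10819.2 Mb
lecture capture: 5.310 Mbps × 2580 s = 13699.8 Mb
Total: 38220.6 Mb = 4777.6 MB.
= 4.778 GB.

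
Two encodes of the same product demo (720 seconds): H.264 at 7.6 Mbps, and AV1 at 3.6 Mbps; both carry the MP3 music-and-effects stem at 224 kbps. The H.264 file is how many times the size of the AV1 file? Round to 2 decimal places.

2.05

Audio: 224 kbps = 0.224 Mbps.
H.264: 7.824 Mbps × 720 s = 5633.3 Mb = 0.704 GB.
AV1: 3.824 Mbps × 720 s = 2753.3 Mb = 0.344 GB.
Ratio: 0.704 / 0.344 = 2.046.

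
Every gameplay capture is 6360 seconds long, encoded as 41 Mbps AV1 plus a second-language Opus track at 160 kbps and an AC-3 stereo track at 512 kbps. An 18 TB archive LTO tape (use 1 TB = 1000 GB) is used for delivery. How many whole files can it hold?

543

Audio total: 160 + 512 = 672 kbps = 0.672 Mbps.
Total bitrate: 41.672 Mbps.
Per item: 41.672 Mbps × 6360 s = 265,034 Mb = 33,129 MB.
Capacity: 18 TB = 144,000,000 Mb; 543.33 items → 543 complete.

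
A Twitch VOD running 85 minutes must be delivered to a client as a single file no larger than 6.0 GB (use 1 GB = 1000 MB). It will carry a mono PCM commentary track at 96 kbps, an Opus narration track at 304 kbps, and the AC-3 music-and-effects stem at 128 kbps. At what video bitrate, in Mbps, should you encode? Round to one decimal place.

8.9 Mbps

Budget: 6.0 GB = 48000.0 Mb.
85 min = 5100 s
Total bitrate budget: 48000.0 Mb / 5100 s = 9.412 Mbps.
Audio total: 96 + 304 + 128 = 528 kbps = 0.528 Mbps.
Video: 9.412 − 0.528 = 8.884 Mbps.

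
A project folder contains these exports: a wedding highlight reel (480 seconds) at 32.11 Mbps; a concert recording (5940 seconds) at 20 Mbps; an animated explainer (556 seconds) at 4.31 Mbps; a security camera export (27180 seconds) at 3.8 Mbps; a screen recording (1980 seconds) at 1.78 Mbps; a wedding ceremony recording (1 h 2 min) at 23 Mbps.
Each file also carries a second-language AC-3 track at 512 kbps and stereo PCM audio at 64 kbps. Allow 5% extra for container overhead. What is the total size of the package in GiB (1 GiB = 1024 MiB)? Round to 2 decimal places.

43.02 GiB

Audio total: 512 + 64 = 576 kbps = 0.576 Mbps.
wedding highlight reel: 32.686 Mbps × 480 s × 1.05 = 16473.7 Mb
concert recording: 20.576 Mbps × 5940 s × 1.05 = 128332.5 Mb
animated explainer: 4.886 Mbps × 556 s × 1.05 = 2852.4 Mb
security camera export: 4.376 Mbps × 27180 s × 1.05 = 124886.7 Mb
screen recording: 2.356 Mbps × 1980 s × 1.05 = 4898.1 Mb
wedding ceremony recording: 23.576 Mbps × 3720 s × 1.05 = 92087.9 Mb
Total: 369531.3 Mb = 46191.4 MB.
= 43.02 GiB.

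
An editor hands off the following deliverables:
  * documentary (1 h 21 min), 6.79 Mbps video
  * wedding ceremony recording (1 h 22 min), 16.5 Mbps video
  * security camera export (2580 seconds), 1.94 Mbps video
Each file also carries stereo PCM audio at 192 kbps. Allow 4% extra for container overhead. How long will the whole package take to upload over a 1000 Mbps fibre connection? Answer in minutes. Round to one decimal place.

2.1 minutes

Audio: 192 kbps = 0.192 Mbps.
documentary: 6.982 Mbps × 4860 s × 1.04 = 35289.8 Mb
wedding ceremony recording: 16.692 Mbps × 4920 s × 1.04 = 85409.6 Mb
security camera export: 2.132 Mbps × 2580 s × 1.04 = 5720.6 Mb
Total: 126420.0 Mb = 15802.5 MB.
At 1000 Mbps: 126420.0 / 1000 = 126 s ≈ 2.11 minutes.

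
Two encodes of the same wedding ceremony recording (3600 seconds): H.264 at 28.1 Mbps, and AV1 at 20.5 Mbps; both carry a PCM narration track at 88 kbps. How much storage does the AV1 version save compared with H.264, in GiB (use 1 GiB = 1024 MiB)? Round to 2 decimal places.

3.19 GiB

Audio: 88 kbps = 0.088 Mbps.
H.264: 28.188 Mbps × 3600 s = 101476.8 Mb = 11.813 GiB.
AV1: 20.588 Mbps × 3600 s = 74116.8 Mb = 8.628 GiB.
Saving: 11.813 − 8.628 = 3.185 GiB.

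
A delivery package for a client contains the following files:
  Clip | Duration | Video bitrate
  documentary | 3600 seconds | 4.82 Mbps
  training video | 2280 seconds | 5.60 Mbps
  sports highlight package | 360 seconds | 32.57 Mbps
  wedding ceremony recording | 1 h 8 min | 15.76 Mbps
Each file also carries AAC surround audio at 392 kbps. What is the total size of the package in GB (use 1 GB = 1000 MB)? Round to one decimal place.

13.8 GB

Audio: 392 kbps = 0.392 Mbps.
documentary: 5.212 Mbps × 3600 s = 18763.2 Mb
training video: 5.992 Mbps × 2280 s = 13661.8 Mb
sports highlight package: 32.962 Mbps × 360 s = 11866.3 Mb
wedding ceremony recording: 16.152 Mbps × 4080 s = 65900.2 Mb
Total: 110191.4 Mb = 13773.9 MB.
= 13.77 GB.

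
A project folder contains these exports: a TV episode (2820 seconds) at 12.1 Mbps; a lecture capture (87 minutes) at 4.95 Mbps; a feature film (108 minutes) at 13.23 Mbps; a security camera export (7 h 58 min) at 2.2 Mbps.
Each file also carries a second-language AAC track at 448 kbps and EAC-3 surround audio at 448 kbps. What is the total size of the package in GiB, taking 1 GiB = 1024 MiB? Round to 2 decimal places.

Audio total: 448 + 448 = 896 kbps = 0.896 Mbps.
TV episode: 12.996 Mbps × 2820 s = 36648.7 Mb
lecture capture: 5.846 Mbps × 5220 s = 30516.1 Mb
feature film: 14.126 Mbps × 6480 s = 91536.5 Mb
security camera export: 3.096 Mbps × 28680 s = 88793.3 Mb
Total: 247494.6 Mb = 30936.8 MB.
= 28.81 GiB.

28.81 GiB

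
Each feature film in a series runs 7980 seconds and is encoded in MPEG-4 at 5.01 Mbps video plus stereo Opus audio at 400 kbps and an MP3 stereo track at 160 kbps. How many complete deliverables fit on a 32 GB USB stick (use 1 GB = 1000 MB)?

5

Audio total: 400 + 160 = 560 kbps = 0.560 Mbps.
Total bitrate: 5.570 Mbps.
Per item: 5.570 Mbps × 7980 s = 44,449 Mb = 5,556 MB.
Capacity: 32 GB = 256,000 Mb; 5.76 items → 5 complete.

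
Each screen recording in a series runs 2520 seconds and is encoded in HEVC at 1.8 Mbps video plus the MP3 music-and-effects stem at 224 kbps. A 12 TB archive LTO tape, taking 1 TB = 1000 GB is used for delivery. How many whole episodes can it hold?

Audio: 224 kbps = 0.224 Mbps.
Total bitrate: 2.024 Mbps.
Per item: 2.024 Mbps × 2520 s = 5,100 Mb = 637.6 MB.
Capacity: 12 TB = 96,000,000 Mb; 18821.76 items → 18821 complete.

18821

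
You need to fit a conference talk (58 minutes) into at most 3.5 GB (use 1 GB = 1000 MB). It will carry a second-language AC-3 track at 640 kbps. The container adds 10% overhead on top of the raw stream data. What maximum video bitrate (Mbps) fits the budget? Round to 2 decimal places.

Budget: 3.5 GB = 28000.0 Mb.
Stream payload after overhead: 28000.0 / 1.10 = 25454.5 Mb.
58 min = 3480 s
Total bitrate budget: 25454.5 Mb / 3480 s = 7.315 Mbps.
Audio: 640 kbps = 0.640 Mbps.
Video: 7.315 − 0.640 = 6.675 Mbps.

6.67 Mbps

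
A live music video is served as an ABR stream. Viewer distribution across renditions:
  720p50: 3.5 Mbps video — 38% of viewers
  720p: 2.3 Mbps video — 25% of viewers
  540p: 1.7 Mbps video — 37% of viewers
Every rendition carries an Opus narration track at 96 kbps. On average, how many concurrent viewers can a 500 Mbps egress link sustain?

Audio: 96 kbps = 0.096 Mbps.
Average per-viewer bitrate: 0.38×3.596 + 0.25×2.396 + 0.37×1.796 = 2.630 Mbps.
500 Mbps = 500.0 Mbps; 500.0 / 2.630 = 190.11 → 190.

190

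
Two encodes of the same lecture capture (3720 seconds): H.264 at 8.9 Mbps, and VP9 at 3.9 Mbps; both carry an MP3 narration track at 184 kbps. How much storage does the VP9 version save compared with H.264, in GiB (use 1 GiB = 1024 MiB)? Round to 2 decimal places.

Audio: 184 kbps = 0.184 Mbps.
H.264: 9.084 Mbps × 3720 s = 33792.5 Mb = 3.934 GiB.
VP9: 4.084 Mbps × 3720 s = 15192.5 Mb = 1.769 GiB.
Saving: 3.934 − 1.769 = 2.165 GiB.

2.17 GiB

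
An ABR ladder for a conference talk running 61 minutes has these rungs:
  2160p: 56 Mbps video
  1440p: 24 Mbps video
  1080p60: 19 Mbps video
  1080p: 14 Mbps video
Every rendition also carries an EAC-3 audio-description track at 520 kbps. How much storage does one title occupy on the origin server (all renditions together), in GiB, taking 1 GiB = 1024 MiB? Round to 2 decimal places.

61 min = 3660 s
Audio: 520 kbps = 0.520 Mbps.
Sum of rendition bitrates: (56+0.520) + (24+0.520) + (19+0.520) + (14+0.520) = 115.080 Mbps.
× 3660 s = 421,193 Mb = 52,649 MB = 49.03 GiB.

49.03 GiB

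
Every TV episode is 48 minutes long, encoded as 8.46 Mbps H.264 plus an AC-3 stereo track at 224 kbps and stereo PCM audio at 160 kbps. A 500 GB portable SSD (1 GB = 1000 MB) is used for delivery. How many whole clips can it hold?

157

48 min = 2880 s
Audio total: 224 + 160 = 384 kbps = 0.384 Mbps.
Total bitrate: 8.844 Mbps.
Per item: 8.844 Mbps × 2880 s = 25,471 Mb = 3,184 MB.
Capacity: 500 GB = 4,000,000 Mb; 157.04 items → 157 complete.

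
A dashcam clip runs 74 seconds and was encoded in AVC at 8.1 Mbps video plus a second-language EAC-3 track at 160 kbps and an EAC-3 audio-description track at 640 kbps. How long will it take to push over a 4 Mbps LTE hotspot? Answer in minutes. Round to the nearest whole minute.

Audio total: 160 + 640 = 800 kbps = 0.800 Mbps.
Total bitrate: 8.900 Mbps.
File: 8.900 Mbps × 74 s = 658.6 Mb.
At 4 Mbps: 658.6 / 4 = 164.7 s ≈ 2.74 minutes.

3 minutes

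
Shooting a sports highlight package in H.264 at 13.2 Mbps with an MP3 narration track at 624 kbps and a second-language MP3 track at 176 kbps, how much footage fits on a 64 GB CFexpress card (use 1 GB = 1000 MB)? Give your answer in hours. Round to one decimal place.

Audio total: 624 + 176 = 800 kbps = 0.800 Mbps.
Total bitrate: 13.2 + 0.800 = 14.000 Mbps.
Capacity: 64 GB = 512,000 Mb.
Recording time: 512,000 / 14.000 = 36,571 s ≈ 10.2 hours.

10.2 hours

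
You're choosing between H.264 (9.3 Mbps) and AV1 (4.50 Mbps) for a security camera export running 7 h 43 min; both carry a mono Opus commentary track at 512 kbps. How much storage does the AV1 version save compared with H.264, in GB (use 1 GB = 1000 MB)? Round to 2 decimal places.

16.67 GB

7 h 43 min = 463 min = 27780 s
Audio: 512 kbps = 0.512 Mbps.
H.264: 9.812 Mbps × 27780 s = 272577.4 Mb = 34.072 GB.
AV1: 5.012 Mbps × 27780 s = 139233.4 Mb = 17.404 GB.
Saving: 34.072 − 17.404 = 16.668 GB.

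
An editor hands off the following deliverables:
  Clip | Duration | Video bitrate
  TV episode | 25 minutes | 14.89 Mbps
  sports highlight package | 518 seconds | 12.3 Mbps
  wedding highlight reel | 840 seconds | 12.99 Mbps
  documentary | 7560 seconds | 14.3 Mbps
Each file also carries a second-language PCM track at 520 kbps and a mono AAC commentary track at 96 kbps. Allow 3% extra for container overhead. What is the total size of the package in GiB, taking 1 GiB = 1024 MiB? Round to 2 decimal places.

18.48 GiB

Audio total: 520 + 96 = 616 kbps = 0.616 Mbps.
TV episode: 15.506 Mbps × 1500 s × 1.03 = 23956.8 Mb
sports highlight package: 12.916 Mbps × 518 s × 1.03 = 6891.2 Mb
wedding highlight reel: 13.606 Mbps × 840 s × 1.03 = 11771.9 Mb
documentary: 14.916 Mbps × 7560 s × 1.03 = 116147.9 Mb
Total: 158767.8 Mb = 19846.0 MB.
= 18.48 GiB.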